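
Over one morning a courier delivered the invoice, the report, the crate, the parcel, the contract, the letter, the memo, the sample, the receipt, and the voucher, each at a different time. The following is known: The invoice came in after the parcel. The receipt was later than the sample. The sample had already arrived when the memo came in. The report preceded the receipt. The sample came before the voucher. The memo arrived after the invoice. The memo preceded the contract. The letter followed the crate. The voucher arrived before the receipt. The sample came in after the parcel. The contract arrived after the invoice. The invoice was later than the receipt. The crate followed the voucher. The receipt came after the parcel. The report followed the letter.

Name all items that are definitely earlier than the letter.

the crate, the parcel, the sample, the voucher

Directly stated before the letter: the crate.
The parcel reaches the letter via the parcel → the sample → the voucher → the crate → the letter.
The sample reaches the letter via the sample → the voucher → the crate → the letter.
The voucher reaches the letter via the voucher → the crate → the letter.
No chain forces the report (or any of the others) ahead of the letter.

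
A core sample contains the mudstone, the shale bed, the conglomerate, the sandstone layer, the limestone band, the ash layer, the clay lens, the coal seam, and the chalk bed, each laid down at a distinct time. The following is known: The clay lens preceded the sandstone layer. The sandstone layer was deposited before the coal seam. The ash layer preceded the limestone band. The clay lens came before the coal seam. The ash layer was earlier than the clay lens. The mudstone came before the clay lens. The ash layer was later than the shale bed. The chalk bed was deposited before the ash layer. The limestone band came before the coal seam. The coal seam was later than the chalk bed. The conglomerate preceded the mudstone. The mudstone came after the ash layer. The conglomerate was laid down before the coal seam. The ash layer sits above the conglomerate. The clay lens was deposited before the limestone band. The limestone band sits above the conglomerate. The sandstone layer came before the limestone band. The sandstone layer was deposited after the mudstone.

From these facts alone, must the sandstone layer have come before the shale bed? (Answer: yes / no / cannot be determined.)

Tracing the constraints gives the shale bed → the ash layer → the mudstone → the sandstone layer, so the shale bed must come before the sandstone layer.
That means the sandstone layer cannot be before the shale bed.

no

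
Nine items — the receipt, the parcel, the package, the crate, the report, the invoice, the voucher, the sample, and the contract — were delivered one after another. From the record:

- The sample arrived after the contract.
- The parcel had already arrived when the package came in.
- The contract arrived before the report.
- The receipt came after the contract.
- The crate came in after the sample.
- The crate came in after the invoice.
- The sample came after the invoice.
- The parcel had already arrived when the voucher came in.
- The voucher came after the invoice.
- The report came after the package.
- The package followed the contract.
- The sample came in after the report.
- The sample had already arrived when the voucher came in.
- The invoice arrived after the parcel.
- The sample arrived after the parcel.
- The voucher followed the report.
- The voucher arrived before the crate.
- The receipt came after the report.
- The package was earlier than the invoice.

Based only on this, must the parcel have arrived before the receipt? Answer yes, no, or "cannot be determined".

Chain the constraints: the parcel → the package → the report → the receipt. Each link is directly stated, so the parcel comes before the receipt.

yes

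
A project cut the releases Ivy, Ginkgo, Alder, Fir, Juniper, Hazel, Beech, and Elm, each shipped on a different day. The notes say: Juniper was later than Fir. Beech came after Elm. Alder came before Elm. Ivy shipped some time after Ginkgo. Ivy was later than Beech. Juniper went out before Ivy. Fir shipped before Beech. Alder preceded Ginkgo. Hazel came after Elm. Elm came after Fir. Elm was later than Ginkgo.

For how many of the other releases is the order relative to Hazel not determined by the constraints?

Forced before Hazel: Alder, Elm, Fir, and Ginkgo.
That leaves Beech, Ivy, and Juniper with no forced order relative to Hazel — 3.

3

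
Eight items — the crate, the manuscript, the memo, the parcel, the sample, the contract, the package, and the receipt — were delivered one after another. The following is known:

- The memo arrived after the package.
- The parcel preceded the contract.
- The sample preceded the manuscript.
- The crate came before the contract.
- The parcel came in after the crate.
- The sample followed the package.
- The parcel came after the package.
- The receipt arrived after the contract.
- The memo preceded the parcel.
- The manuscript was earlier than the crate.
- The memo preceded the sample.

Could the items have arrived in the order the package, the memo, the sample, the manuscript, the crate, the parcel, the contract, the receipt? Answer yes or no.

yes

Check each stated constraint against the proposed order — e.g. the memo is ahead of the parcel; the package is ahead of the parcel. Every pair is in the required order; nothing is violated.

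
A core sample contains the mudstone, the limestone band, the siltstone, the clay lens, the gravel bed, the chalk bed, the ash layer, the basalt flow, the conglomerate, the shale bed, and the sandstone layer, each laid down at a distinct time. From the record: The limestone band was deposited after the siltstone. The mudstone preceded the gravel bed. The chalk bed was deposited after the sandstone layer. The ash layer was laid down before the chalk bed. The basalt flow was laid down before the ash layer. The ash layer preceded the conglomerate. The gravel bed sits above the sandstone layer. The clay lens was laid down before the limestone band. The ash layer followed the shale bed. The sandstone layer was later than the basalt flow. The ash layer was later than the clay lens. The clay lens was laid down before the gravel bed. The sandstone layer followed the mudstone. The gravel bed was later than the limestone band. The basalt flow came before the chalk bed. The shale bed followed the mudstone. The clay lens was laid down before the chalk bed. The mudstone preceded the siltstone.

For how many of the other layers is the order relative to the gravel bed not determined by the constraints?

Forced before the gravel bed: the basalt flow, the clay lens, the limestone band, the mudstone, the sandstone layer, and the siltstone.
That leaves the ash layer, the chalk bed, the conglomerate, and the shale bed with no forced order relative to the gravel bed — 4.

4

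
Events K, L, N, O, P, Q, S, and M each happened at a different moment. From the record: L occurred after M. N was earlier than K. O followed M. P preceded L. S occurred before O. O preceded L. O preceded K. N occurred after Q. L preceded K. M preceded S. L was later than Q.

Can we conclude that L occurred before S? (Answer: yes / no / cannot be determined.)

no

Tracing the constraints gives S → O → L, so S must come before L.
That means L cannot be before S.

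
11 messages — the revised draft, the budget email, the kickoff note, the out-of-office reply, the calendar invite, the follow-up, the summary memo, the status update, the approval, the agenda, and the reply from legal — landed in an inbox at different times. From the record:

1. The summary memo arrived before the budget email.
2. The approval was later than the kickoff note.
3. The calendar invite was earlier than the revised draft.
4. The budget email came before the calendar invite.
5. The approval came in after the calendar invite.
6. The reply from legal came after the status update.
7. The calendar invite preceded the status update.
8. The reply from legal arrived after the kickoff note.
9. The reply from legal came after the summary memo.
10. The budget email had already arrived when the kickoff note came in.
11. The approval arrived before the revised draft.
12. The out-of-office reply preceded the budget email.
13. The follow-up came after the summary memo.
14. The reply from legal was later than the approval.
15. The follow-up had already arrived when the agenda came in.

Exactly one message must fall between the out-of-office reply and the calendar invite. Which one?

the budget email

Tracing the constraints gives the out-of-office reply → the budget email → the calendar invite, so the budget email sits after the out-of-office reply and before the calendar invite.
No other message is forced both after the out-of-office reply and before the calendar invite.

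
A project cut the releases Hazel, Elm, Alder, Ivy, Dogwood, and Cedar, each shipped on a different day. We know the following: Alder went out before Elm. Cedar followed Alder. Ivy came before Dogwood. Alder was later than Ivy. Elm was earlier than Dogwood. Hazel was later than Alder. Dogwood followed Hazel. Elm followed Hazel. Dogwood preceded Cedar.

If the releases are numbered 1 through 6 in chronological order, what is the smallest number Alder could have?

2

Ivy must come before Alder — 1 forced predecessor.
Nothing else is forced ahead of Alder, so its earliest slot is position 1 + 1 = 2.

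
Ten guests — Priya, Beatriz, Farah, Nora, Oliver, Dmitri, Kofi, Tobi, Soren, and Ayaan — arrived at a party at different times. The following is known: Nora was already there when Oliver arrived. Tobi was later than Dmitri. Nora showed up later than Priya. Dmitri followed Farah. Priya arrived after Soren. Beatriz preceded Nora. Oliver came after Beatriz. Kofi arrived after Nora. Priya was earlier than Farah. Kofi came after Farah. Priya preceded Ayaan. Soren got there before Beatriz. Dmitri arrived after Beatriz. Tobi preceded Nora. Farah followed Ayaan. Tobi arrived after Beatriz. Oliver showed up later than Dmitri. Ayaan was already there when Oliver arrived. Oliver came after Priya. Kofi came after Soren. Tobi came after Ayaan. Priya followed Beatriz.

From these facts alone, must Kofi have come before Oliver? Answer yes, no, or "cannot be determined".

No chain of stated constraints runs from Kofi to Oliver, and none runs from Oliver to Kofi either.
So the relative order of Kofi and Oliver is not fixed by the given facts.

cannot be determined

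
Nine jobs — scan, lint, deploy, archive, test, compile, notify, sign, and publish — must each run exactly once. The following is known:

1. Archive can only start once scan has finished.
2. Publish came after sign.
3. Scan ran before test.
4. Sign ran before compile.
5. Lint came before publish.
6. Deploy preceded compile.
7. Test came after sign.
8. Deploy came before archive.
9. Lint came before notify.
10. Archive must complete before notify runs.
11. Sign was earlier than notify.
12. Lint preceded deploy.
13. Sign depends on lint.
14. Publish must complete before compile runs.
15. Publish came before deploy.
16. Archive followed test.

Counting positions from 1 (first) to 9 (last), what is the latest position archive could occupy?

Archive must come before notify — 1 stage forced after it.
Everything else can be placed before archive in some valid order, so archive can sit as late as position 9 − 1 = 8.

8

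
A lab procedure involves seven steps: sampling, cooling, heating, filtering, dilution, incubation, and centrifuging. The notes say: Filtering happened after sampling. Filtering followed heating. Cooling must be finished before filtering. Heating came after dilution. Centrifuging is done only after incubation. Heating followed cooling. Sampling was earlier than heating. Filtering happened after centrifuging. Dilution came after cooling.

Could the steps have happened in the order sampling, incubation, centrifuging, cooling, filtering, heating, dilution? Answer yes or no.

The constraints require dilution before heating, but in the proposed sequence heating appears ahead of dilution. That one violation is enough.

no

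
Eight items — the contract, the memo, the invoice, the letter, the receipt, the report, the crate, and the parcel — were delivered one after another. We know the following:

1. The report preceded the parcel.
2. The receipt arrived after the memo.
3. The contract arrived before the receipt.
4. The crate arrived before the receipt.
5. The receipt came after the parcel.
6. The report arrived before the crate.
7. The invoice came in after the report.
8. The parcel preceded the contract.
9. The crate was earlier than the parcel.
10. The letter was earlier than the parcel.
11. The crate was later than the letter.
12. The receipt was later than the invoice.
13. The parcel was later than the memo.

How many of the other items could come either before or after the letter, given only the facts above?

Forced after the letter: the contract, the crate, the parcel, and the receipt.
That leaves the invoice, the memo, and the report with no forced order relative to the letter — 3.

3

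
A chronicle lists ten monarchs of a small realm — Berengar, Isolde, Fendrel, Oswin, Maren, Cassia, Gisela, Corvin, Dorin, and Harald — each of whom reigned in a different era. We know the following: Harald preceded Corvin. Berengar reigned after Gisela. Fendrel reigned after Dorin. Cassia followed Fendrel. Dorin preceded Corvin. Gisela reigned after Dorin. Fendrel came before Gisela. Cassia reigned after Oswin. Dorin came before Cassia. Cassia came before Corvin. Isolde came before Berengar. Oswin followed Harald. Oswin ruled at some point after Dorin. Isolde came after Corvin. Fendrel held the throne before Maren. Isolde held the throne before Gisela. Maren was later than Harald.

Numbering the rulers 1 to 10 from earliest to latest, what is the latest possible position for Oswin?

Oswin must come before Berengar, Cassia, Corvin, Gisela, and Isolde — 5 rulers forced after them.
Everything else can be placed before Oswin in some valid order, so Oswin can sit as late as position 10 − 5 = 5.

5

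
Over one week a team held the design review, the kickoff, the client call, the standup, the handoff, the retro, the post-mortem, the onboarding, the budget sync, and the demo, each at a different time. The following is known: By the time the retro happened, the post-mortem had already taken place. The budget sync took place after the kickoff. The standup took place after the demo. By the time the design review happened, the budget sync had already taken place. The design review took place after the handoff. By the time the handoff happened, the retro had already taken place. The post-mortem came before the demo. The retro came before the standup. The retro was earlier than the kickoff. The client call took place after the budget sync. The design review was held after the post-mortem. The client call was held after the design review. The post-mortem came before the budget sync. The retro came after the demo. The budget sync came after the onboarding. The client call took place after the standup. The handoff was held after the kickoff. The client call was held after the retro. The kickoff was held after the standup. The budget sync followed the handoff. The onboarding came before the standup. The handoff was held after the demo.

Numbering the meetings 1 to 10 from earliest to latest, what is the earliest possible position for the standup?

5

The demo, the onboarding, the post-mortem, and the retro must all come before the standup — 4 forced predecessors.
Nothing else is forced ahead of the standup, so its earliest slot is position 4 + 1 = 5.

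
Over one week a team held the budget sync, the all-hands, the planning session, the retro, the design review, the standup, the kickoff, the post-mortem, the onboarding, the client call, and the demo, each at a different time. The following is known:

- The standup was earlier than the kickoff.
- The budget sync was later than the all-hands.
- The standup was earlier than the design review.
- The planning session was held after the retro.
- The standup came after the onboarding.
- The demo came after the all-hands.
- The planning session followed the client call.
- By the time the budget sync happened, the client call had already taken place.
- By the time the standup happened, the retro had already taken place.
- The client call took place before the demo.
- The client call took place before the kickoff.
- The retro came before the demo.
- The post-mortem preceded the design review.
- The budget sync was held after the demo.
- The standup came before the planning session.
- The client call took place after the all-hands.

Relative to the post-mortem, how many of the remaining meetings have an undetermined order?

Forced after the post-mortem: the design review.
That leaves the all-hands, the budget sync, the client call, the demo, the kickoff, the onboarding, the planning session, the retro, and the standup with no forced order relative to the post-mortem — 9.

9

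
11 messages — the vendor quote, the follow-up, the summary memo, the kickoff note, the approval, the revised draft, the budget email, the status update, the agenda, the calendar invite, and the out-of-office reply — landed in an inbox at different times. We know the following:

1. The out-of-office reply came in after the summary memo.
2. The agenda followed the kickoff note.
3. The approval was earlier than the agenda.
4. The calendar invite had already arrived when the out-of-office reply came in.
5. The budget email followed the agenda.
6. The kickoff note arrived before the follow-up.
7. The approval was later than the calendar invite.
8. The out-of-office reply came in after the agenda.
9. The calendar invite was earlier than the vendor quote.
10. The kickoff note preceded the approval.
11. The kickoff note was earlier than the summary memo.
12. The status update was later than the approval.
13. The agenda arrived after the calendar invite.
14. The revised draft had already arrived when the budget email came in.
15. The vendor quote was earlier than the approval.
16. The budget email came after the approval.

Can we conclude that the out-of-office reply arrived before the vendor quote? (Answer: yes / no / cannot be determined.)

Tracing the constraints gives the vendor quote → the approval → the agenda → the out-of-office reply, so the vendor quote must come before the out-of-office reply.
That means the out-of-office reply cannot be before the vendor quote.

no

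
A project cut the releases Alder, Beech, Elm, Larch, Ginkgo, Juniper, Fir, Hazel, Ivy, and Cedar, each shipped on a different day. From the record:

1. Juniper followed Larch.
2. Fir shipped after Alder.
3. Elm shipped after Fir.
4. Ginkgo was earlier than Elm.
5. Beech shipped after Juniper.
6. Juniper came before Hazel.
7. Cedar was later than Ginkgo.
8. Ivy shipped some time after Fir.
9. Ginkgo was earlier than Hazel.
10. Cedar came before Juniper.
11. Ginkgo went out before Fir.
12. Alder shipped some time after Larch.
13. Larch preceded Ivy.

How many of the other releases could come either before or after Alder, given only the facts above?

Forced before Alder: Larch; forced after Alder: Elm, Fir, and Ivy.
That leaves Beech, Cedar, Ginkgo, Hazel, and Juniper with no forced order relative to Alder — 5.

5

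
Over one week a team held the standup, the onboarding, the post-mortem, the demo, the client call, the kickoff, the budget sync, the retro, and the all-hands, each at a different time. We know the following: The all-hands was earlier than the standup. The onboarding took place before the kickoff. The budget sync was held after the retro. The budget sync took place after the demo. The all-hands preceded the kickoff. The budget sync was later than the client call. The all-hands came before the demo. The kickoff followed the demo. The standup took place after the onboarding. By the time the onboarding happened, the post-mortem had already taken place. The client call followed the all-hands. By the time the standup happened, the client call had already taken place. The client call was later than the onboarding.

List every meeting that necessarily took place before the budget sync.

the all-hands, the client call, the demo, the onboarding, the post-mortem, the retro

Directly stated before the budget sync: the client call, the demo, and the retro.
The all-hands reaches the budget sync via the all-hands → the demo → the budget sync.
The onboarding reaches the budget sync via the onboarding → the client call → the budget sync.
The post-mortem reaches the budget sync via the post-mortem → the onboarding → the client call → the budget sync.
No chain forces the kickoff (or any of the others) ahead of the budget sync.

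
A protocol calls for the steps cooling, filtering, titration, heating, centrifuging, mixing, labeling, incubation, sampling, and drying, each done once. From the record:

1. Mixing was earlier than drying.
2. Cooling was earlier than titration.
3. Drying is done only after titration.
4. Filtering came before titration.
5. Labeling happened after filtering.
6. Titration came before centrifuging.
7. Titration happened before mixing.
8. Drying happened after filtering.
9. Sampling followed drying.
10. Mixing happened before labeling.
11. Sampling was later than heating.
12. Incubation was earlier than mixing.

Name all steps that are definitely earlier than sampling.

cooling, drying, filtering, heating, incubation, mixing, titration

Directly stated before sampling: drying and heating.
Cooling reaches sampling via cooling → titration → drying → sampling.
Filtering reaches sampling via filtering → drying → sampling.
Incubation reaches sampling via incubation → mixing → drying → sampling.
Likewise mixing and titration each reach sampling by chaining the stated constraints.
No chain forces centrifuging (or any of the others) ahead of sampling.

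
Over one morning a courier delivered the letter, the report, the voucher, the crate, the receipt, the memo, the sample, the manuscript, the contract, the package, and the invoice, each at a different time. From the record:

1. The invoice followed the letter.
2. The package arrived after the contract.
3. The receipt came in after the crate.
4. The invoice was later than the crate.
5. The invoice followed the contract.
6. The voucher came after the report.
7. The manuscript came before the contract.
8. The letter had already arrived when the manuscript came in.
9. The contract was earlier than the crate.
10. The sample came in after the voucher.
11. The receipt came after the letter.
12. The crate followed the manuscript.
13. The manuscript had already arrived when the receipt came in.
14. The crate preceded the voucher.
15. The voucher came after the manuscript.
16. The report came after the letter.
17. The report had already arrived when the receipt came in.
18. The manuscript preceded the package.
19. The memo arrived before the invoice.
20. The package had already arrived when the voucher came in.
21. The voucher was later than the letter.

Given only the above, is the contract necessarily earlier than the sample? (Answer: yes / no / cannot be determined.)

Chain the constraints: the contract → the crate → the voucher → the sample. Each link is directly stated, so the contract comes before the sample.

yes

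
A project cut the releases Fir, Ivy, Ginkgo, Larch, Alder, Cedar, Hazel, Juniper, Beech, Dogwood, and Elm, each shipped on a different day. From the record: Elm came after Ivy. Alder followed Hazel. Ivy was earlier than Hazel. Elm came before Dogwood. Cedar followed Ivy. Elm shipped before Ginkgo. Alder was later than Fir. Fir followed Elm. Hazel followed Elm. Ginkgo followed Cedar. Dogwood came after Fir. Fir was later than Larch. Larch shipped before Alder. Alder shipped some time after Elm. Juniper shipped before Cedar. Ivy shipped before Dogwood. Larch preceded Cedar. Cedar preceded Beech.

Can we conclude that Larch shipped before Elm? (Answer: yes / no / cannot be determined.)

cannot be determined

No chain of stated constraints runs from Larch to Elm, and none runs from Elm to Larch either.
So the relative order of Larch and Elm is not fixed by the given facts.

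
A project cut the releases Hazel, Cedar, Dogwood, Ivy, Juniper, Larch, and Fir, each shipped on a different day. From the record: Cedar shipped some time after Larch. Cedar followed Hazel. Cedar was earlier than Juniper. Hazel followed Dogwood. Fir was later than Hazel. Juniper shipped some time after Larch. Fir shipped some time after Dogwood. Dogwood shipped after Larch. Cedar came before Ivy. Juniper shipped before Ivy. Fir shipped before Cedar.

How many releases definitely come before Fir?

Directly stated before Fir: Dogwood and Hazel.
Larch reaches Fir via Larch → Dogwood → Fir.
That's Dogwood, Hazel, and Larch — 3 in all.

3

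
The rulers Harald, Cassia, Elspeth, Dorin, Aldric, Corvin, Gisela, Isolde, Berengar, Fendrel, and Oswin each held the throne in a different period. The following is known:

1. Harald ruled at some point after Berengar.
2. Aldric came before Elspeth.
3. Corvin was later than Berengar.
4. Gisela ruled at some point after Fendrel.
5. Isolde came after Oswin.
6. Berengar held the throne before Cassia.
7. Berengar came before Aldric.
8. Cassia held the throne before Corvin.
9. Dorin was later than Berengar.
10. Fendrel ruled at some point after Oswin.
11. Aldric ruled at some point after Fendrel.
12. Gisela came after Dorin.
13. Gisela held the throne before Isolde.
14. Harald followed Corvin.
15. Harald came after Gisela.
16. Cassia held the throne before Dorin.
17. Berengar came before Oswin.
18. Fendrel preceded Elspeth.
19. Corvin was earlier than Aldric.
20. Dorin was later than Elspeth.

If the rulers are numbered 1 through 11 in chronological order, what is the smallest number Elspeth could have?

7

Aldric, Berengar, Cassia, Corvin, Fendrel, and Oswin must all come before Elspeth — 6 forced predecessors.
Nothing else is forced ahead of Elspeth, so their earliest slot is position 6 + 1 = 7.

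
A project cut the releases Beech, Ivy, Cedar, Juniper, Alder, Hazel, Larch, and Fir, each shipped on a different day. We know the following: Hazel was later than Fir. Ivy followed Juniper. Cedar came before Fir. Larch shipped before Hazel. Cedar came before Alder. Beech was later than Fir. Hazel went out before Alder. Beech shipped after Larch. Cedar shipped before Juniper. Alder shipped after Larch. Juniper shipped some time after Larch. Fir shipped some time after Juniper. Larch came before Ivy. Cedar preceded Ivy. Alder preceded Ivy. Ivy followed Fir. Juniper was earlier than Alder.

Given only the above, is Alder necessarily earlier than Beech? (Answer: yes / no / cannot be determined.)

No chain of stated constraints runs from Alder to Beech, and none runs from Beech to Alder either.
So the relative order of Alder and Beech is not fixed by the given facts.

cannot be determined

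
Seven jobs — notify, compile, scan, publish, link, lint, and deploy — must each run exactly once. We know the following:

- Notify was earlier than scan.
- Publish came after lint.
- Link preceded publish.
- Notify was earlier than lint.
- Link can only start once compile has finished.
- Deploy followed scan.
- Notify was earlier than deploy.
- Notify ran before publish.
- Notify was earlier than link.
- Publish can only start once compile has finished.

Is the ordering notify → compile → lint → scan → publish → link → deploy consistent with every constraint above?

no

The constraints require link before publish, but in the proposed sequence publish appears ahead of link. That one violation is enough.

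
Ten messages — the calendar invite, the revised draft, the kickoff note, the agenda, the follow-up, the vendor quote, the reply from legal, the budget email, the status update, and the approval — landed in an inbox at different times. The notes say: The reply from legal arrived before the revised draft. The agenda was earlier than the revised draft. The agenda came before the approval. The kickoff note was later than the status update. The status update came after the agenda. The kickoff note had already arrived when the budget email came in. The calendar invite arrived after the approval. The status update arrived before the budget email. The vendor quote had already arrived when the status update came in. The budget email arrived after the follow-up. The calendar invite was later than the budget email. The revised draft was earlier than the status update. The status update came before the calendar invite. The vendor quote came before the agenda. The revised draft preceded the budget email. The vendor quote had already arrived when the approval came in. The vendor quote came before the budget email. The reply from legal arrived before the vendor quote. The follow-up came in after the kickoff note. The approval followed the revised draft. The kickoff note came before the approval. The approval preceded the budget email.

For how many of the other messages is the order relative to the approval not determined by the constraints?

Forced before the approval: the agenda, the kickoff note, the reply from legal, the revised draft, the status update, and the vendor quote; forced after the approval: the budget email and the calendar invite.
That leaves the follow-up with no forced order relative to the approval — 1.

1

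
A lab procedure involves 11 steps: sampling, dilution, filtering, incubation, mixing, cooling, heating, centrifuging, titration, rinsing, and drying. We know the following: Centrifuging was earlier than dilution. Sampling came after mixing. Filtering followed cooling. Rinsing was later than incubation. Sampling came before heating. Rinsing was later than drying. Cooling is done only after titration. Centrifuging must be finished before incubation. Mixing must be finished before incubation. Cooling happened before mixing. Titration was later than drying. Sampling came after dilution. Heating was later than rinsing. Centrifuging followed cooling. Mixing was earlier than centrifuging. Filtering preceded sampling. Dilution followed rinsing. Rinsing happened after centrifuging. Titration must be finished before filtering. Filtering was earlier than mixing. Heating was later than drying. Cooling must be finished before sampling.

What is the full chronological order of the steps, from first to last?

drying, titration, cooling, filtering, mixing, centrifuging, incubation, rinsing, dilution, sampling, heating

The constraints fix every adjacent pair, so only one ordering works:
drying → titration → cooling → filtering → mixing → centrifuging → incubation → rinsing → dilution → sampling → heating.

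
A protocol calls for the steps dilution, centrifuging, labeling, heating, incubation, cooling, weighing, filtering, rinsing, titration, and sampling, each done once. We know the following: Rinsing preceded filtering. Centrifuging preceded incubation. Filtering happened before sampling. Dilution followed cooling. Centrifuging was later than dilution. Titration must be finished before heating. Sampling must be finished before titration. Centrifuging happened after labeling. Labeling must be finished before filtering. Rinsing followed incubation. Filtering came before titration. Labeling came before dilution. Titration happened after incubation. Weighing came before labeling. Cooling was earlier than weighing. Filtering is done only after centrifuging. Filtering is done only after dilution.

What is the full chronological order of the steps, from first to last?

cooling, weighing, labeling, dilution, centrifuging, incubation, rinsing, filtering, sampling, titration, heating

The constraints fix every adjacent pair, so only one ordering works:
cooling → weighing → labeling → dilution → centrifuging → incubation → rinsing → filtering → sampling → titration → heating.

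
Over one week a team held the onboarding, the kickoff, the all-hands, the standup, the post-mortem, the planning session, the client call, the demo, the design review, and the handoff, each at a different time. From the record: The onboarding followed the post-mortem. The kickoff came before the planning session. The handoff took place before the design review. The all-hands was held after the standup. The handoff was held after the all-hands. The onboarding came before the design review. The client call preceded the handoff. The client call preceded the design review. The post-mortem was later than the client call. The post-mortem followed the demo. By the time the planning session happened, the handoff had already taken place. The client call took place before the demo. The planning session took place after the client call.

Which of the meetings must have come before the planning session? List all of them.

Directly stated before the planning session: the client call, the handoff, and the kickoff.
The all-hands reaches the planning session via the all-hands → the handoff → the planning session.
The standup reaches the planning session via the standup → the all-hands → the handoff → the planning session.

the all-hands, the client call, the handoff, the kickoff, the standup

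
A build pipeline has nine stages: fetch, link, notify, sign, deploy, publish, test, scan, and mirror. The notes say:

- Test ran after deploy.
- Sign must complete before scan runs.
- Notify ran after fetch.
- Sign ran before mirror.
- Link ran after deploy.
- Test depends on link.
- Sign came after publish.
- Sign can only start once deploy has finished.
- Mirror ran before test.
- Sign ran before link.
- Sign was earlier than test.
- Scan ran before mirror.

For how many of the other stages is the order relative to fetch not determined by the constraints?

Forced after fetch: notify.
That leaves deploy, link, mirror, publish, scan, sign, and test with no forced order relative to fetch — 7.

7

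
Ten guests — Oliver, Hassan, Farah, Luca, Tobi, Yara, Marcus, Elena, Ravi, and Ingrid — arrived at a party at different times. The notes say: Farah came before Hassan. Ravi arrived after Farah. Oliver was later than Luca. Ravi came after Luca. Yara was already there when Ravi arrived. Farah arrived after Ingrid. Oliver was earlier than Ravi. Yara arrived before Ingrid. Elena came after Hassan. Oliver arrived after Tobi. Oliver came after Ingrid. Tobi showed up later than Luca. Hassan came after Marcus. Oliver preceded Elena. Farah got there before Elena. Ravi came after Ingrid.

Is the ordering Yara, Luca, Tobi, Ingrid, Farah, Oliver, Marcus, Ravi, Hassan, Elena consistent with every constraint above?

yes

Check each stated constraint against the proposed order — e.g. Luca is ahead of Ravi; Yara is ahead of Ravi. Every pair is in the required order; nothing is violated.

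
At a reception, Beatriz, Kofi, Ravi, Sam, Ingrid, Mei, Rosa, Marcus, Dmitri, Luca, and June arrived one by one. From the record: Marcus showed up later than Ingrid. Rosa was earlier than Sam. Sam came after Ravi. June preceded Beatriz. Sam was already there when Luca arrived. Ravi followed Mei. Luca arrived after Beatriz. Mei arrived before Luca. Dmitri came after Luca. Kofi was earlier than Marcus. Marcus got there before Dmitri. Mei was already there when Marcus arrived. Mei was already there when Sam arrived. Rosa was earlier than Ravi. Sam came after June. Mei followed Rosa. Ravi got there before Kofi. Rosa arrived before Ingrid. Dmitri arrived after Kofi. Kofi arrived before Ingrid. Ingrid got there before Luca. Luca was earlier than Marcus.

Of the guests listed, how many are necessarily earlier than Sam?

4

Directly stated before Sam: June, Mei, Ravi, and Rosa.
No chain forces Marcus (or any of the others) ahead of Sam.
That's June, Mei, Ravi, and Rosa — 4 in all.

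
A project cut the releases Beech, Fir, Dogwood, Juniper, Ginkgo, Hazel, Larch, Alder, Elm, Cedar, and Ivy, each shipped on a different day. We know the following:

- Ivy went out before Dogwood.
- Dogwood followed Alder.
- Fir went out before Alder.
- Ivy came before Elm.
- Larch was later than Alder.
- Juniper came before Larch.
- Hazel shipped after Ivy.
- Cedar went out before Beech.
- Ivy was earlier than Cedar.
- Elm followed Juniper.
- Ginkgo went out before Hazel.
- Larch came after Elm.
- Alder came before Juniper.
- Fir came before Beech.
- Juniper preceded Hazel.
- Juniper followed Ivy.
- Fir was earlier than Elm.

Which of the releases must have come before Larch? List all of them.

Directly stated before Larch: Alder, Elm, and Juniper.
Fir reaches Larch via Fir → Alder → Larch.
Ivy reaches Larch via Ivy → Elm → Larch.
No chain forces Beech (or any of the others) ahead of Larch.

Alder, Elm, Fir, Ivy, Juniper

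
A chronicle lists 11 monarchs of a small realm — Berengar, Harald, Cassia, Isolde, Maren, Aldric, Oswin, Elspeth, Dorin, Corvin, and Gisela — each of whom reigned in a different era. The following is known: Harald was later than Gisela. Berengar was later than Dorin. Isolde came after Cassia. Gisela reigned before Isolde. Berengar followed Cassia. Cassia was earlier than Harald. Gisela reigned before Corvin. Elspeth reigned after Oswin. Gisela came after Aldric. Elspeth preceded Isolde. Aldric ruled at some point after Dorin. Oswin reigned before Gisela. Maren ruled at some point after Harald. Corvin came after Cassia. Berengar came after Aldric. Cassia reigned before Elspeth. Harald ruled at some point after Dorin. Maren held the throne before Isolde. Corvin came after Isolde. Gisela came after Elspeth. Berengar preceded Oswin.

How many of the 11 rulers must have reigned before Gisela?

6

Directly stated before Gisela: Aldric, Elspeth, and Oswin.
Berengar reaches Gisela via Berengar → Oswin → Gisela.
Cassia reaches Gisela via Cassia → Elspeth → Gisela.
Dorin reaches Gisela via Dorin → Aldric → Gisela.
That's Aldric, Berengar, Cassia, Dorin, Elspeth, and Oswin — 6 in all.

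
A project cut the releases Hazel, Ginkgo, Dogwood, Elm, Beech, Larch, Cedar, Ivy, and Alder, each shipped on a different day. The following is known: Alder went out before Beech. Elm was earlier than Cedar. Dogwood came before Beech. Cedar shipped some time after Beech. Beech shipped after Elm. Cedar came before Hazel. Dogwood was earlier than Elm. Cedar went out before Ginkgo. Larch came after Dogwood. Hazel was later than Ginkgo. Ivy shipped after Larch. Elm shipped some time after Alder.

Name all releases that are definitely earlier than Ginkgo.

Alder, Beech, Cedar, Dogwood, Elm

Directly stated before Ginkgo: Cedar.
Alder reaches Ginkgo via Alder → Beech → Cedar → Ginkgo.
Beech reaches Ginkgo via Beech → Cedar → Ginkgo.
Dogwood reaches Ginkgo via Dogwood → Beech → Cedar → Ginkgo.
Likewise Elm reaches Ginkgo by chaining the stated constraints.
No chain forces Ivy (or any of the others) ahead of Ginkgo.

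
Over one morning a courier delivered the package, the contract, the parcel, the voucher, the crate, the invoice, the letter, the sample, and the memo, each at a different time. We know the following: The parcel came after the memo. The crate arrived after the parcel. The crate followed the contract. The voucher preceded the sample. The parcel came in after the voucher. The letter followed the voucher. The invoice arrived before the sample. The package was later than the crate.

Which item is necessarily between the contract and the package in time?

Tracing the constraints gives the contract → the crate → the package, so the crate sits after the contract and before the package.
No other item is forced both after the contract and before the package.

the crate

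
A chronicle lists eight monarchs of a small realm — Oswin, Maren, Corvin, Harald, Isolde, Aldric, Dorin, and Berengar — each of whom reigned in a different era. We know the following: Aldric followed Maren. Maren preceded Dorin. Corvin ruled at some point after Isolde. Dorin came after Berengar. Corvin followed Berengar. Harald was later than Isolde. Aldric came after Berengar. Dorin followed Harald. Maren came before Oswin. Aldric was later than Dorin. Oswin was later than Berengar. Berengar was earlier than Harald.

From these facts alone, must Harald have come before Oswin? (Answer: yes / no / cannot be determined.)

cannot be determined

No chain of stated constraints runs from Harald to Oswin, and none runs from Oswin to Harald either.
So the relative order of Harald and Oswin is not fixed by the given facts.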